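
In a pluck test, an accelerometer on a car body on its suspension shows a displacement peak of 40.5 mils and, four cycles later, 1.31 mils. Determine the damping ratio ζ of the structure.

0.135

Logarithmic decrement δ = (1/n)·ln(x₀/x_n) = (1/4)·ln(40.5/1.31) = (1/4)·ln(30.92) = 0.8578.
ζ = δ/√(4π² + δ²) = 0.8578/√(39.48 + 0.736) = 0.8578/6.341 = 0.1353.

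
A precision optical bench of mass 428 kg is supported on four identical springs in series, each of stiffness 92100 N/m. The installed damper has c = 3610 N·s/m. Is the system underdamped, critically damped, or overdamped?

underdamped

Series springs: 1/k_eq = 4/92100, so k_eq = 92100/4 = 23020 N/m.
c_c = 2√(k_eq·m) = 6278 N·s/m; ζ = c/c_c = 3610/6278 = 0.575.
Since ζ < 1 the system is underdamped.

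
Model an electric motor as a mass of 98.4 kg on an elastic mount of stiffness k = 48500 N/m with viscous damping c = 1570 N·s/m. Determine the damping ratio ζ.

ω_n = √(k/m) = √(48500/98.4) = 22.20 rad/s.
Critical damping c_c = 2√(k·m) = 2√(48500 × 98.4) = 4369 N·s/m, so ζ = c/c_c = 1570/4369 = 0.3593.

0.359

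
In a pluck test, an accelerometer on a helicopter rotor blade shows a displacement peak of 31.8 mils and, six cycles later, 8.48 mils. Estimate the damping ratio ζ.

Logarithmic decrement δ = (1/n)·ln(x₀/x_n) = (1/6)·ln(31.8/8.48) = (1/6)·ln(3.750) = 0.2203.
ζ = δ/√(4π² + δ²) = 0.2203/√(39.48 + 0.0485) = 0.2203/6.287 = 0.03504.

0.0350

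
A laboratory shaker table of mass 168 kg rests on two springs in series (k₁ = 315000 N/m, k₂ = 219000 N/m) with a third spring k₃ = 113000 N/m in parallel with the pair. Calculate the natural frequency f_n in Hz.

Series pair: k_s = k₁k₂/(k₁+k₂) = (315000)(219000)/(315000 + 219000) = 129200 N/m. In parallel with k₃: k_eq = 129200 + 113000 = 242200 N/m.
ω_n = √(k_eq/m) = √(242200/168) = √1442 = 37.97 rad/s.
f_n = ω_n/(2π) = 37.97/6.283 = 6.043 Hz.

6.04 Hz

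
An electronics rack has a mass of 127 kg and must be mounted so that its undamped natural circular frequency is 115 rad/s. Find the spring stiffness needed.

k = m·ω_n² = 127 × 115.0² = 127 × 13220 = 1680000 N/m.

1680000 N/m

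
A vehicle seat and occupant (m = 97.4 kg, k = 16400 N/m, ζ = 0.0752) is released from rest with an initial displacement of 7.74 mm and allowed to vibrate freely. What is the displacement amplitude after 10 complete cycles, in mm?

Logarithmic decrement δ = 2πζ/√(1 − ζ²) = 2π × 0.07520/√(1 − 0.00566) = 0.4738.
After n cycles, x_n/x₀ = e^(−nδ), so x_10 = 7.74 × e^(−10 × 0.4738) = 7.74 × 0.008753 = 0.06775 mm.

0.0677 mm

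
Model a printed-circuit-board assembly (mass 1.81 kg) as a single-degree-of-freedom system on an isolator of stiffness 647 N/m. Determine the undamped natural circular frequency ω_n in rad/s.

18.9 rad/s

ω_n = √(k/m) = √(647.0/1.81) = √357.5 = 18.91 rad/s.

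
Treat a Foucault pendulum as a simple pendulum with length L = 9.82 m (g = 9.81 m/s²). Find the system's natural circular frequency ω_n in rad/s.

0.999 rad/s

For a simple pendulum ω_n = √(g/L) = √(9.81/9.82) = √0.9990 = 0.9995 rad/s.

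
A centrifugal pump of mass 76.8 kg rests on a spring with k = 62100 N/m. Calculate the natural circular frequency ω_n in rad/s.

ω_n = √(k/m) = √(62100/76.8) = √808.6 = 28.44 rad/s.

28.4 rad/s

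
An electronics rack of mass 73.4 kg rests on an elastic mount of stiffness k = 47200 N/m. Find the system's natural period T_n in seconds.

ω_n = √(k/m) = √(47200/73.4) = √643.1 = 25.36 rad/s.
T_n = 2π/ω_n = 6.283/25.36 = 0.2478 s.

0.248 s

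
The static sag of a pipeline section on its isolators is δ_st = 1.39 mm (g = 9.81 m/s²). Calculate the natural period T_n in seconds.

ω_n = √(g/δ_st) = √(9.81/0.00139) = √7058 = 84.01 rad/s.
T_n = 2π/ω_n = 6.283/84.01 = 0.07479 s.

0.0748 s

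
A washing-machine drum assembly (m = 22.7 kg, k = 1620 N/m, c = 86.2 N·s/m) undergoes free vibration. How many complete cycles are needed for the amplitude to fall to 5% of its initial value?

ζ = c/(2√(km)) = 86.2/(2√(1620 × 22.7)) = 86.2/383.5 = 0.2248.
Logarithmic decrement δ = 2πζ/√(1 − ζ²) = 2π × 0.2248/√(1 − 0.0505) = 1.449.
x_n/x₀ = e^(−nδ) ≤ 0.05; take ln: n ≥ ln(1/0.05)/δ = 2.996/1.449 = 2.067.
So 3 complete cycles are required.

3 cycles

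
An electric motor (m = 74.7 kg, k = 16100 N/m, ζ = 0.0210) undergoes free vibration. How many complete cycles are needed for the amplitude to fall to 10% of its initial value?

Logarithmic decrement δ = 2πζ/√(1 − ζ²) = 2π × 0.02100/√(1 − 0.000441) = 0.1320.
x_n/x₀ = e^(−nδ) ≤ 0.1; take ln: n ≥ ln(1/0.1)/δ = 2.303/0.1320 = 17.45.
So 18 complete cycles are required.

18 cycles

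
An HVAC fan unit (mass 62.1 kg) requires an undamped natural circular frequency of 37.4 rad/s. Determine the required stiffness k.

86900 N/m

k = m·ω_n² = 62.1 × 37.40² = 62.1 × 1399 = 86860 N/m.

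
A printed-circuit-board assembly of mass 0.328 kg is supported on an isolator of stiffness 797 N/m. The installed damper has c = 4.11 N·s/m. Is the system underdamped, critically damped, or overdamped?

underdamped

c_c = 2√(k·m) = 32.34 N·s/m; ζ = c/c_c = 4.11/32.34 = 0.127.
Since ζ < 1 the system is underdamped.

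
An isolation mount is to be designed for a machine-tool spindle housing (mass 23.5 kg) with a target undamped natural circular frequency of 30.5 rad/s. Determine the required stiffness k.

21900 N/m

k = m·ω_n² = 23.5 × 30.50² = 23.5 × 930.2 = 21860 N/m.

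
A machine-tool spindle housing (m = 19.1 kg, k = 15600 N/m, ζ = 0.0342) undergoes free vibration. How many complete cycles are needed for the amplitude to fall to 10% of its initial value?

Logarithmic decrement δ = 2πζ/√(1 − ζ²) = 2π × 0.03420/√(1 − 0.00117) = 0.2150.
x_n/x₀ = e^(−nδ) ≤ 0.1; take ln: n ≥ ln(1/0.1)/δ = 2.303/0.2150 = 10.71.
So 11 complete cycles are required.

11 cycles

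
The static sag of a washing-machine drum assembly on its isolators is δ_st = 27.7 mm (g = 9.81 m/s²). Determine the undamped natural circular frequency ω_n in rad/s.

ω_n = √(g/δ_st) = √(9.81/0.0277) = √354.2 = 18.82 rad/s.

18.8 rad/s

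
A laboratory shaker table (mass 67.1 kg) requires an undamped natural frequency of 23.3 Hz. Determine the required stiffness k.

1440000 N/m

ω_n = 2πf_n = 2π × 23.3 = 146.4 rad/s.
k = m·ω_n² = 67.1 × 146.4² = 67.1 × 21430 = 1438000 N/m.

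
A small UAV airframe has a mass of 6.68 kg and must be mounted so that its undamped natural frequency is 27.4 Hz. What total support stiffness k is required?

198000 N/m

ω_n = 2πf_n = 2π × 27.4 = 172.2 rad/s.
k = m·ω_n² = 6.68 × 172.2² = 6.68 × 29640 = 198000 N/m.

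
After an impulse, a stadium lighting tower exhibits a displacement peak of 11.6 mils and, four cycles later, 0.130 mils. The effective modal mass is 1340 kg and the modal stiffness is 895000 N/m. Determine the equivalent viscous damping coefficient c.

12200 N·s/m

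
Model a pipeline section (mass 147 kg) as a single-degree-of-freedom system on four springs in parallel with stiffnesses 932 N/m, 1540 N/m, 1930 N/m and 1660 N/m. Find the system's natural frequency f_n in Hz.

1.02 Hz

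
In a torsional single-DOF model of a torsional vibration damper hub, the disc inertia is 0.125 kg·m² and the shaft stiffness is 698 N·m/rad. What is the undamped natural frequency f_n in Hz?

11.9 Hz

ω_n = √(k_t/J) = √(698/0.125) = √5584 = 74.73 rad/s.
f_n = ω_n/(2π) = 74.73/6.283 = 11.89 Hz.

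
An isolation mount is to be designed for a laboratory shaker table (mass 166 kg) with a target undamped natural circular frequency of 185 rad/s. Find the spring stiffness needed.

5680000 N/m

k = m·ω_n² = 166 × 185.0² = 166 × 34220 = 5681000 N/m.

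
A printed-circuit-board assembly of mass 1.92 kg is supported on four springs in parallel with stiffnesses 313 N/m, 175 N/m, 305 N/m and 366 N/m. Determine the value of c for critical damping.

94.3 N·s/m

Parallel springs add: k_eq = 313 + 175 + 305 + 366 = 1159 N/m.
c_c = 2√(k_eq·m) = 2√(1159 × 1.92) = 2 × 47.17 = 94.35 N·s/m.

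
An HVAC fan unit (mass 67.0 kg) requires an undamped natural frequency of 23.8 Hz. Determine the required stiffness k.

1500000 N/m

ω_n = 2πf_n = 2π × 23.8 = 149.5 rad/s.
k = m·ω_n² = 67.0 × 149.5² = 67.0 × 22360 = 1498000 N/m.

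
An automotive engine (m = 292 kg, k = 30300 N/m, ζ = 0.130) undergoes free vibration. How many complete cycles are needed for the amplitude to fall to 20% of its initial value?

2 cycles

Logarithmic decrement δ = 2πζ/√(1 − ζ²) = 2π × 0.1300/√(1 − 0.0169) = 0.8238.
x_n/x₀ = e^(−nδ) ≤ 0.2; take ln: n ≥ ln(1/0.2)/δ = 1.609/0.8238 = 1.954.
So 2 complete cycles are required.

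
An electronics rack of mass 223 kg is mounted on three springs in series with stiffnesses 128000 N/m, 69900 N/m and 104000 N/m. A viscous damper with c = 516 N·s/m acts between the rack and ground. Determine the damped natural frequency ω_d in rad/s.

Series springs: 1/k_eq = 1/128000 + 1/69900 + 1/104000 = 3.173×10^-5, so k_eq = 31510 N/m.
ω_n = √(k_eq/m) = √(31510/223) = 11.89 rad/s.
Critical damping c_c = 2√(k_eq·m) = 2√(31510 × 223) = 5302 N·s/m, so ζ = c/c_c = 516/5302 = 0.09733.
ω_d = ω_n√(1 − ζ²) = 11.89 × √(1 − 0.00947) = 11.83 rad/s.

11.8 rad/s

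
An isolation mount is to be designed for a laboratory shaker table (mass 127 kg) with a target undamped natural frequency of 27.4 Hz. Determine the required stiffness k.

ω_n = 2πf_n = 2π × 27.4 = 172.2 rad/s.
k = m·ω_n² = 127 × 172.2² = 127 × 29640 = 3764000 N/m.

3760000 N/m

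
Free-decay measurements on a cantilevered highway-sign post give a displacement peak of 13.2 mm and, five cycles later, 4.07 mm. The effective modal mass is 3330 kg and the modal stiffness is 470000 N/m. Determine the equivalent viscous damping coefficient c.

2960 N·s/m

Logarithmic decrement δ = (1/n)·ln(x₀/x_n) = (1/5)·ln(13.2/4.07) = (1/5)·ln(3.243) = 0.2353.
ζ = δ/√(4π² + δ²) = 0.2353/√(39.48 + 0.0554) = 0.2353/6.288 = 0.03743.
c = ζ · 2√(km) = 0.03743 × 2√(470000 × 3330) = 0.03743 × 79120 = 2961 N·s/m.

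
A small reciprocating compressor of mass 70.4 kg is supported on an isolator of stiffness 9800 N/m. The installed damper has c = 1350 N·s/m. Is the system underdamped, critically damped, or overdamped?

c_c = 2√(k·m) = 1661 N·s/m; ζ = c/c_c = 1350/1661 = 0.813.
Since ζ < 1 the system is underdamped.

underdamped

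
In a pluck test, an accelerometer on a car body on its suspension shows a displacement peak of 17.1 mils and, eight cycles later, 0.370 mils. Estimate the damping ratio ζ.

Logarithmic decrement δ = (1/n)·ln(x₀/x_n) = (1/8)·ln(17.1/0.370) = (1/8)·ln(46.22) = 0.4792.
ζ = δ/√(4π² + δ²) = 0.4792/√(39.48 + 0.230) = 0.4792/6.301 = 0.07604.

0.0760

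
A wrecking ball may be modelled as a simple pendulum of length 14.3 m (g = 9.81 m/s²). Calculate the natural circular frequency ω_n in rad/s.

For a simple pendulum ω_n = √(g/L) = √(9.81/14.3) = √0.6860 = 0.8283 rad/s.

0.828 rad/s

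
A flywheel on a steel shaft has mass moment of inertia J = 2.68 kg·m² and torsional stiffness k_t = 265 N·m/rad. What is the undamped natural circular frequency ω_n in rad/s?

9.94 rad/s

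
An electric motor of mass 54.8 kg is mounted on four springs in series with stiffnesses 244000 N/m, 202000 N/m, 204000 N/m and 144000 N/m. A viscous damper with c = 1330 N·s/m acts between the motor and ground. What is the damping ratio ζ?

0.411

Series springs: 1/k_eq = 1/244000 + 1/202000 + 1/204000 + 1/144000 = 2.090×10^-5, so k_eq = 47860 N/m.
ω_n = √(k_eq/m) = √(47860/54.8) = 29.55 rad/s.
Critical damping c_c = 2√(k_eq·m) = 2√(47860 × 54.8) = 3239 N·s/m, so ζ = c/c_c = 1330/3239 = 0.4106.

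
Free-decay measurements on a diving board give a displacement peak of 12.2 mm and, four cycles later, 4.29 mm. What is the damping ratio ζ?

Logarithmic decrement δ = (1/n)·ln(x₀/x_n) = (1/4)·ln(12.2/4.29) = (1/4)·ln(2.844) = 0.2613.
ζ = δ/√(4π² + δ²) = 0.2613/√(39.48 + 0.0683) = 0.2613/6.289 = 0.04155.

0.0415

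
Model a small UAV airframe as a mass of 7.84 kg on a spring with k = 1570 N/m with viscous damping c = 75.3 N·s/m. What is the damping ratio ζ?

0.339

ω_n = √(k/m) = √(1570/7.84) = 14.15 rad/s.
Critical damping c_c = 2√(k·m) = 2√(1570 × 7.84) = 221.9 N·s/m, so ζ = c/c_c = 75.3/221.9 = 0.3394.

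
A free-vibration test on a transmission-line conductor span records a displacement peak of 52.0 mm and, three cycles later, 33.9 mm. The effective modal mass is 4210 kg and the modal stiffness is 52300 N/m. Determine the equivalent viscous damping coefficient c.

673 N·s/m

Logarithmic decrement δ = (1/n)·ln(x₀/x_n) = (1/3)·ln(52.0/33.9) = (1/3)·ln(1.534) = 0.1426.
ζ = δ/√(4π² + δ²) = 0.1426/√(39.48 + 0.0203) = 0.1426/6.285 = 0.02269.
c = ζ · 2√(km) = 0.02269 × 2√(52300 × 4210) = 0.02269 × 29680 = 673.4 N·s/m.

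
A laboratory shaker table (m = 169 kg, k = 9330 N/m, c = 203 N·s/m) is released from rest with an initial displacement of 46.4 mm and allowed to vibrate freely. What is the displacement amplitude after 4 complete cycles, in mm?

6.04 mm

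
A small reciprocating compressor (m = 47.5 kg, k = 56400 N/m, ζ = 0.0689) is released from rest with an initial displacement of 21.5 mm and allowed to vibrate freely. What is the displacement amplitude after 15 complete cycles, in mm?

0.0320 mm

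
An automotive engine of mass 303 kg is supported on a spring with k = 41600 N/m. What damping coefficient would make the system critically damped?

7100 N·s/m

c_c = 2√(k·m) = 2√(41600 × 303) = 2 × 3550 = 7101 N·s/m.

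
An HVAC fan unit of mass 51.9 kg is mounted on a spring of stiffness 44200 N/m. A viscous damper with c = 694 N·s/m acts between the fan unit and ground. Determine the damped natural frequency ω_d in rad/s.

ω_n = √(k/m) = √(44200/51.9) = 29.18 rad/s.
Critical damping c_c = 2√(k·m) = 2√(44200 × 51.9) = 3029 N·s/m, so ζ = c/c_c = 694/3029 = 0.2291.
ω_d = ω_n√(1 − ζ²) = 29.18 × √(1 − 0.0525) = 28.41 rad/s.

28.4 rad/s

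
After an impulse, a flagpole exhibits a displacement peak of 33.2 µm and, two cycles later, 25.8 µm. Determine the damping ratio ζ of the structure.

Logarithmic decrement δ = (1/n)·ln(x₀/x_n) = (1/2)·ln(33.2/25.8) = (1/2)·ln(1.287) = 0.1261.
ζ = δ/√(4π² + δ²) = 0.1261/√(39.48 + 0.0159) = 0.1261/6.284 = 0.02006.

0.0201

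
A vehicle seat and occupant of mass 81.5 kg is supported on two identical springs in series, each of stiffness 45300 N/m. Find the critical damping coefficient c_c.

2720 N·s/m

Series springs: 1/k_eq = 2/45300, so k_eq = 45300/2 = 22650 N/m.
c_c = 2√(k_eq·m) = 2√(22650 × 81.5) = 2 × 1359 = 2717 N·s/m.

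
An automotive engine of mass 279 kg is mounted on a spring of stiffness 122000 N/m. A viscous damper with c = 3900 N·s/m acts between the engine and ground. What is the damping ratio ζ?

0.334

ω_n = √(k/m) = √(122000/279) = 20.91 rad/s.
Critical damping c_c = 2√(k·m) = 2√(122000 × 279) = 11670 N·s/m, so ζ = c/c_c = 3900/11670 = 0.3342.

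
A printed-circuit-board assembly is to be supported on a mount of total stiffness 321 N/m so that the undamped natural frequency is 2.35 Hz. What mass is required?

ω_n = 2πf_n = 2π × 2.35 = 14.77 rad/s.
m = k/ω_n² = 321/14.77² = 321/218.0 = 1.472 kg.

1.47 kg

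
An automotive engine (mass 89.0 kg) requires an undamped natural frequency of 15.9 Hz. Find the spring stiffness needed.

888000 N/m

ω_n = 2πf_n = 2π × 15.9 = 99.90 rad/s.
k = m·ω_n² = 89.0 × 99.90² = 89.0 × 9981 = 888300 N/m.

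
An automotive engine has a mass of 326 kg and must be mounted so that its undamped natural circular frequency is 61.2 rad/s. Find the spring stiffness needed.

k = m·ω_n² = 326 × 61.20² = 326 × 3745 = 1221000 N/m.

1220000 N/m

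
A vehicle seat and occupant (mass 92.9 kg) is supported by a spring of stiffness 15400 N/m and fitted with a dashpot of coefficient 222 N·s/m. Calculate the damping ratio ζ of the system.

0.0928

ω_n = √(k/m) = √(15400/92.9) = 12.88 rad/s.
Critical damping c_c = 2√(k·m) = 2√(15400 × 92.9) = 2392 N·s/m, so ζ = c/c_c = 222/2392 = 0.09280.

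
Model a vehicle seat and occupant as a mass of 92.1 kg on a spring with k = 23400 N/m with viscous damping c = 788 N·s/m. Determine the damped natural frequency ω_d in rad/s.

ω_n = √(k/m) = √(23400/92.1) = 15.94 rad/s.
Critical damping c_c = 2√(k·m) = 2√(23400 × 92.1) = 2936 N·s/m, so ζ = c/c_c = 788/2936 = 0.2684.
ω_d = ω_n√(1 − ζ²) = 15.94 × √(1 − 0.0720) = 15.35 rad/s.

15.4 rad/s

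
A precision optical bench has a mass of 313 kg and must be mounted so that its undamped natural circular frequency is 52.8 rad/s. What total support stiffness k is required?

873000 N/m

k = m·ω_n² = 313 × 52.80² = 313 × 2788 = 872600 N/m.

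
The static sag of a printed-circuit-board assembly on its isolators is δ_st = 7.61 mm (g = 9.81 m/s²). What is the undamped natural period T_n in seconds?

0.175 s

ω_n = √(g/δ_st) = √(9.81/0.00761) = √1289 = 35.90 rad/s.
T_n = 2π/ω_n = 6.283/35.90 = 0.1750 s.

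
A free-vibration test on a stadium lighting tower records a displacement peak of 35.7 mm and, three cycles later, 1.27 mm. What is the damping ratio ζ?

0.174

Logarithmic decrement δ = (1/n)·ln(x₀/x_n) = (1/3)·ln(35.7/1.27) = (1/3)·ln(28.11) = 1.112.
ζ = δ/√(4π² + δ²) = 1.112/√(39.48 + 1.24) = 1.112/6.381 = 0.1743.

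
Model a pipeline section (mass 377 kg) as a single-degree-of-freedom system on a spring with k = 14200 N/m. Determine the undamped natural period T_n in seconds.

1.02 s

ω_n = √(k/m) = √(14200/377) = √37.67 = 6.137 rad/s.
T_n = 2π/ω_n = 6.283/6.137 = 1.024 s.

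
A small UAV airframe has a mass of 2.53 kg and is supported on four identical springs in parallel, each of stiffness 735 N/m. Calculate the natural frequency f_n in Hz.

Parallel springs add: k_eq = 4 × 735 = 2940 N/m.
ω_n = √(k_eq/m) = √(2940/2.53) = √1162 = 34.09 rad/s.
f_n = ω_n/(2π) = 34.09/6.283 = 5.425 Hz.

5.43 Hz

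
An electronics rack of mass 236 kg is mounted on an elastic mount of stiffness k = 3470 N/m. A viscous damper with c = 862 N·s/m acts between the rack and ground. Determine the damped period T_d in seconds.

1.86 s

ω_n = √(k/m) = √(3470/236) = 3.834 rad/s.
Critical damping c_c = 2√(k·m) = 2√(3470 × 236) = 1810 N·s/m, so ζ = c/c_c = 862/1810 = 0.4763.
ω_d = ω_n√(1 − ζ²) = 3.834 × √(1 − 0.227) = 3.372 rad/s.
T_d = 2π/ω_d = 1.864 s.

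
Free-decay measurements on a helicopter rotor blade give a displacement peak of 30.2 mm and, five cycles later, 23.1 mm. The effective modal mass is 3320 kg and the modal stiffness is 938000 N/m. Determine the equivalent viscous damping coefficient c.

952 N·s/m

Logarithmic decrement δ = (1/n)·ln(x₀/x_n) = (1/5)·ln(30.2/23.1) = (1/5)·ln(1.307) = 0.05360.
ζ = δ/√(4π² + δ²) = 0.05360/√(39.48 + 0.00287) = 0.05360/6.283 = 0.008531.
c = ζ · 2√(km) = 0.008531 × 2√(938000 × 3320) = 0.008531 × 111600 = 952.1 N·s/m.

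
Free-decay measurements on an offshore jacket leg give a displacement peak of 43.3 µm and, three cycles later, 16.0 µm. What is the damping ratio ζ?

Logarithmic decrement δ = (1/n)·ln(x₀/x_n) = (1/3)·ln(43.3/16.0) = (1/3)·ln(2.706) = 0.3319.
ζ = δ/√(4π² + δ²) = 0.3319/√(39.48 + 0.110) = 0.3319/6.292 = 0.05274.

0.0527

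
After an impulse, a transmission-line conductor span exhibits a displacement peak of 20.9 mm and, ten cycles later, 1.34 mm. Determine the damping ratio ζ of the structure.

0.0437

Logarithmic decrement δ = (1/n)·ln(x₀/x_n) = (1/10)·ln(20.9/1.34) = (1/10)·ln(15.60) = 0.2747.
ζ = δ/√(4π² + δ²) = 0.2747/√(39.48 + 0.0755) = 0.2747/6.289 = 0.04368.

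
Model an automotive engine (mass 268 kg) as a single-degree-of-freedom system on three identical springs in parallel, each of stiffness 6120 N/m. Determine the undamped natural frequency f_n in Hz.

1.32 Hz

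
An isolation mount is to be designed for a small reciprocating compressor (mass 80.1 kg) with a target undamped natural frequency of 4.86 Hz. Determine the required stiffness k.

ω_n = 2πf_n = 2π × 4.86 = 30.54 rad/s.
k = m·ω_n² = 80.1 × 30.54² = 80.1 × 932.5 = 74690 N/m.

74700 N/m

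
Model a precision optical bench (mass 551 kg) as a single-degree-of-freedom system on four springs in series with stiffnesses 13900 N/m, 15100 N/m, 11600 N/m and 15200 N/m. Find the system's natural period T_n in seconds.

Series springs: 1/k_eq = 1/13900 + 1/15100 + 1/11600 + 1/15200 = 0.0002902, so k_eq = 3446 N/m.
ω_n = √(k_eq/m) = √(3446/551) = √6.255 = 2.501 rad/s.
T_n = 2π/ω_n = 6.283/2.501 = 2.512 s.

2.51 s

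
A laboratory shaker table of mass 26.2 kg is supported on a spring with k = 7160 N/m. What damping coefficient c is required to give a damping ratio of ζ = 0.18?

156 N·s/m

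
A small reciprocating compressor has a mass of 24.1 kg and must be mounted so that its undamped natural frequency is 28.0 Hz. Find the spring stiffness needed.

746000 N/m

ω_n = 2πf_n = 2π × 28.0 = 175.9 rad/s.
k = m·ω_n² = 24.1 × 175.9² = 24.1 × 30950 = 745900 N/m.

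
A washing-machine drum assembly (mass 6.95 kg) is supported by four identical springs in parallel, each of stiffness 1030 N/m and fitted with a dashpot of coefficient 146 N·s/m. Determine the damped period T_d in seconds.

0.286 s

Parallel springs add: k_eq = 4 × 1030 = 4120 N/m.
ω_n = √(k_eq/m) = √(4120/6.95) = 24.35 rad/s.
Critical damping c_c = 2√(k_eq·m) = 2√(4120 × 6.95) = 338.4 N·s/m, so ζ = c/c_c = 146/338.4 = 0.4314.
ω_d = ω_n√(1 − ζ²) = 24.35 × √(1 − 0.186) = 21.97 rad/s.
T_d = 2π/ω_d = 0.2860 s.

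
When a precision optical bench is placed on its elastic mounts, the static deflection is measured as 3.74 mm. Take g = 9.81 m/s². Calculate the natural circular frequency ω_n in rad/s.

ω_n = √(g/δ_st) = √(9.81/0.00374) = √2623 = 51.22 rad/s.

51.2 rad/s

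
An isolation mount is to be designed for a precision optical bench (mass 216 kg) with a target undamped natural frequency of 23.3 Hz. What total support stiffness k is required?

ω_n = 2πf_n = 2π × 23.3 = 146.4 rad/s.
k = m·ω_n² = 216 × 146.4² = 216 × 21430 = 4629000 N/m.

4630000 N/m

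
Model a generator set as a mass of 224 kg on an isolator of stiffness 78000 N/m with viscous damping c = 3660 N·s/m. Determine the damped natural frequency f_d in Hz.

ω_n = √(k/m) = √(78000/224) = 18.66 rad/s.
Critical damping c_c = 2√(k·m) = 2√(78000 × 224) = 8360 N·s/m, so ζ = c/c_c = 3660/8360 = 0.4378.
ω_d = ω_n√(1 − ζ²) = 18.66 × √(1 − 0.192) = 16.78 rad/s.
f_d = ω_d/(2π) = 2.670 Hz.

2.67 Hz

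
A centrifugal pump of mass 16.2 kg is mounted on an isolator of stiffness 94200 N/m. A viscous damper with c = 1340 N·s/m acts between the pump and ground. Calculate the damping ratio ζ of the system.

ω_n = √(k/m) = √(94200/16.2) = 76.25 rad/s.
Critical damping c_c = 2√(k·m) = 2√(94200 × 16.2) = 2471 N·s/m, so ζ = c/c_c = 1340/2471 = 0.5424.

0.542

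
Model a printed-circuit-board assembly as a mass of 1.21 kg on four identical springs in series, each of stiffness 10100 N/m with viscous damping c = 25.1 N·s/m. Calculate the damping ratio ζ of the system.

0.227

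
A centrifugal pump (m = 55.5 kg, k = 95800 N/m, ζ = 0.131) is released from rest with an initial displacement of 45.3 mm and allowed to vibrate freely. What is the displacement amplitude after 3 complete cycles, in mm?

3.75 mm

Logarithmic decrement δ = 2πζ/√(1 − ζ²) = 2π × 0.1310/√(1 − 0.0172) = 0.8303.
After n cycles, x_n/x₀ = e^(−nδ), so x_3 = 45.3 × e^(−3 × 0.8303) = 45.3 × 0.08285 = 3.753 mm.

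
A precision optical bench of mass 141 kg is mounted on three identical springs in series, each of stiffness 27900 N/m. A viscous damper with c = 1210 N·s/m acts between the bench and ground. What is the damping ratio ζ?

0.528

Series springs: 1/k_eq = 3/27900, so k_eq = 27900/3 = 9300 N/m.
ω_n = √(k_eq/m) = √(9300/141) = 8.121 rad/s.
Critical damping c_c = 2√(k_eq·m) = 2√(9300 × 141) = 2290 N·s/m, so ζ = c/c_c = 1210/2290 = 0.5283.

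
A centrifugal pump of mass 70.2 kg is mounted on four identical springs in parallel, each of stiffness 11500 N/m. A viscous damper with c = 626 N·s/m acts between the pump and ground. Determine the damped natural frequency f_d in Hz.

Parallel springs add: k_eq = 4 × 11500 = 46000 N/m.
ω_n = √(k_eq/m) = √(46000/70.2) = 25.60 rad/s.
Critical damping c_c = 2√(k_eq·m) = 2√(46000 × 70.2) = 3594 N·s/m, so ζ = c/c_c = 626/3594 = 0.1742.
ω_d = ω_n√(1 − ζ²) = 25.60 × √(1 − 0.0303) = 25.21 rad/s.
f_d = ω_d/(2π) = 4.012 Hz.

4.01 Hz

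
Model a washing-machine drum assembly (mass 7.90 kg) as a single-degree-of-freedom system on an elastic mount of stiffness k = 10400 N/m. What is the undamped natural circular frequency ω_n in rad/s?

ω_n = √(k/m) = √(10400/7.90) = √1316 = 36.28 rad/s.

36.3 rad/s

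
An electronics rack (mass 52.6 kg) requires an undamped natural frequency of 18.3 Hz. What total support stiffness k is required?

695000 N/m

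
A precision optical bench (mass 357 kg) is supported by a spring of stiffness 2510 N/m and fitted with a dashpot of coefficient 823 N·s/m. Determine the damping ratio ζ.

0.435

ω_n = √(k/m) = √(2510/357) = 2.652 rad/s.
Critical damping c_c = 2√(k·m) = 2√(2510 × 357) = 1893 N·s/m, so ζ = c/c_c = 823/1893 = 0.4347.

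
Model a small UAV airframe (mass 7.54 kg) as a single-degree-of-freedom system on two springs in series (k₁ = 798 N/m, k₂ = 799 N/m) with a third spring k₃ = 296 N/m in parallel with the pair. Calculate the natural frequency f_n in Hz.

1.53 Hz

Series pair: k_s = k₁k₂/(k₁+k₂) = (798)(799)/(798 + 799) = 399.2 N/m. In parallel with k₃: k_eq = 399.2 + 296 = 695.2 N/m.
ω_n = √(k_eq/m) = √(695.2/7.54) = √92.21 = 9.603 rad/s.
f_n = ω_n/(2π) = 9.603/6.283 = 1.528 Hz.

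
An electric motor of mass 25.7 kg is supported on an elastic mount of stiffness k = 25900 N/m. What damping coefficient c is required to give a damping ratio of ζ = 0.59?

963 N·s/m

c_c = 2√(k·m) = 2√(25900 × 25.7) = 1632 N·s/m.
c = ζ·c_c = 0.59 × 1632 = 962.7 N·s/m.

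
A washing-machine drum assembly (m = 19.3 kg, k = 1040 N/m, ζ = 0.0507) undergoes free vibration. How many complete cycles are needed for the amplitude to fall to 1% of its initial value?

15 cycles

Logarithmic decrement δ = 2πζ/√(1 − ζ²) = 2π × 0.05070/√(1 − 0.00257) = 0.3190.
x_n/x₀ = e^(−nδ) ≤ 0.01; take ln: n ≥ ln(1/0.01)/δ = 4.605/0.3190 = 14.44.
So 15 complete cycles are required.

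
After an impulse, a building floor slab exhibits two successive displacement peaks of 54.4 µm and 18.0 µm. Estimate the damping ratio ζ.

Logarithmic decrement δ = (1/n)·ln(x₀/x_n) = (1/1)·ln(54.4/18.0) = (1/1)·ln(3.022) = 1.106.
ζ = δ/√(4π² + δ²) = 1.106/√(39.48 + 1.22) = 1.106/6.380 = 0.1734.

0.173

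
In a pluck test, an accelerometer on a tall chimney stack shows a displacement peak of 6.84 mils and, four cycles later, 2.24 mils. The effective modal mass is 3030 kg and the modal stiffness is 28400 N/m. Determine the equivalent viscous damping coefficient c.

823 N·s/m

Logarithmic decrement δ = (1/n)·ln(x₀/x_n) = (1/4)·ln(6.84/2.24) = (1/4)·ln(3.054) = 0.2791.
ζ = δ/√(4π² + δ²) = 0.2791/√(39.48 + 0.0779) = 0.2791/6.289 = 0.04437.
c = ζ · 2√(km) = 0.04437 × 2√(28400 × 3030) = 0.04437 × 18550 = 823.2 N·s/m.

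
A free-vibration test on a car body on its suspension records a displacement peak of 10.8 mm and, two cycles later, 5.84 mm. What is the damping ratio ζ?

0.0489

Logarithmic decrement δ = (1/n)·ln(x₀/x_n) = (1/2)·ln(10.8/5.84) = (1/2)·ln(1.849) = 0.3074.
ζ = δ/√(4π² + δ²) = 0.3074/√(39.48 + 0.0945) = 0.3074/6.291 = 0.04887.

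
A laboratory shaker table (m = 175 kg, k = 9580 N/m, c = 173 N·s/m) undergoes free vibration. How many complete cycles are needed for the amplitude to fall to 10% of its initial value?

6 cycles

ζ = c/(2√(km)) = 173/(2√(9580 × 175)) = 173/2590 = 0.06681.
Logarithmic decrement δ = 2πζ/√(1 − ζ²) = 2π × 0.06681/√(1 − 0.00446) = 0.4207.
x_n/x₀ = e^(−nδ) ≤ 0.1; take ln: n ≥ ln(1/0.1)/δ = 2.303/0.4207 = 5.473.
So 6 complete cycles are required.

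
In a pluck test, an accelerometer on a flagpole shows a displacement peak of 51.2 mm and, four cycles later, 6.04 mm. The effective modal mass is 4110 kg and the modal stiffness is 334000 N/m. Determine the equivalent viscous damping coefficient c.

Logarithmic decrement δ = (1/n)·ln(x₀/x_n) = (1/4)·ln(51.2/6.04) = (1/4)·ln(8.477) = 0.5343.
ζ = δ/√(4π² + δ²) = 0.5343/√(39.48 + 0.286) = 0.5343/6.306 = 0.08474.
c = ζ · 2√(km) = 0.08474 × 2√(334000 × 4110) = 0.08474 × 74100 = 6279 N·s/m.

6280 N·s/m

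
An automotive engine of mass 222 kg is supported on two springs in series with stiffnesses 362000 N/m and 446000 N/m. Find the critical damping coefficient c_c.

Series springs: 1/k_eq = 1/362000 + 1/446000 = 5.005×10^-6, so k_eq = 199800 N/m.
c_c = 2√(k_eq·m) = 2√(199800 × 222) = 2 × 6660 = 13320 N·s/m.

13300 N·s/m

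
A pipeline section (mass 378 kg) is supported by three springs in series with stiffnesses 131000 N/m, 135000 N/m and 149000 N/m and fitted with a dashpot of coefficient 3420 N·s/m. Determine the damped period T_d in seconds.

0.625 s

Series springs: 1/k_eq = 1/131000 + 1/135000 + 1/149000 = 2.175×10^-5, so k_eq = 45970 N/m.
ω_n = √(k_eq/m) = √(45970/378) = 11.03 rad/s.
Critical damping c_c = 2√(k_eq·m) = 2√(45970 × 378) = 8337 N·s/m, so ζ = c/c_c = 3420/8337 = 0.4102.
ω_d = ω_n√(1 − ζ²) = 11.03 × √(1 − 0.168) = 10.06 rad/s.
T_d = 2π/ω_d = 0.6247 s.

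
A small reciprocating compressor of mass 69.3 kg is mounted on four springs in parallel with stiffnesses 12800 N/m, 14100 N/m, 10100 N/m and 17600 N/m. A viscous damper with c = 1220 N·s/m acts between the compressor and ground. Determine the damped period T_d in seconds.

Parallel springs add: k_eq = 12800 + 14100 + 10100 + 17600 = 54600 N/m.
ω_n = √(k_eq/m) = √(54600/69.3) = 28.07 rad/s.
Critical damping c_c = 2√(k_eq·m) = 2√(54600 × 69.3) = 3890 N·s/m, so ζ = c/c_c = 1220/3890 = 0.3136.
ω_d = ω_n√(1 − ζ²) = 28.07 × √(1 − 0.0983) = 26.65 rad/s.
T_d = 2π/ω_d = 0.2357 s.

0.236 s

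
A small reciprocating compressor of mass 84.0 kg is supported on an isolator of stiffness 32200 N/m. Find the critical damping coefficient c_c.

3290 N·s/m

c_c = 2√(k·m) = 2√(32200 × 84.0) = 2 × 1645 = 3289 N·s/m.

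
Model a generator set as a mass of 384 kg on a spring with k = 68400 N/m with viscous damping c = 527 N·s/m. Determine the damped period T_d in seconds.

0.471 s

ω_n = √(k/m) = √(68400/384) = 13.35 rad/s.
Critical damping c_c = 2√(k·m) = 2√(68400 × 384) = 10250 N·s/m, so ζ = c/c_c = 527/10250 = 0.05141.
ω_d = ω_n√(1 − ζ²) = 13.35 × √(1 − 0.00264) = 13.33 rad/s.
T_d = 2π/ω_d = 0.4714 s.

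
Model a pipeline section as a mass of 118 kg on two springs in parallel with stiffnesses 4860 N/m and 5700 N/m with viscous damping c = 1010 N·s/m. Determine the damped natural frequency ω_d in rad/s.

Parallel springs add: k_eq = 4860 + 5700 = 10560 N/m.
ω_n = √(k_eq/m) = √(10560/118) = 9.460 rad/s.
Critical damping c_c = 2√(k_eq·m) = 2√(10560 × 118) = 2233 N·s/m, so ζ = c/c_c = 1010/2233 = 0.4524.
ω_d = ω_n√(1 − ζ²) = 9.460 × √(1 − 0.205) = 8.437 rad/s.

8.44 rad/s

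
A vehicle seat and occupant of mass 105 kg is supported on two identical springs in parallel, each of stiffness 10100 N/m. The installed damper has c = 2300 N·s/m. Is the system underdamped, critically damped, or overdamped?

underdamped

Parallel springs add: k_eq = 2 × 10100 = 20200 N/m.
c_c = 2√(k_eq·m) = 2913 N·s/m; ζ = c/c_c = 2300/2913 = 0.790.
Since ζ < 1 the system is underdamped.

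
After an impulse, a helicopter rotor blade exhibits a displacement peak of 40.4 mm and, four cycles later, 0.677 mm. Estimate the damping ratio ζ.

0.161

Logarithmic decrement δ = (1/n)·ln(x₀/x_n) = (1/4)·ln(40.4/0.677) = (1/4)·ln(59.68) = 1.022.
ζ = δ/√(4π² + δ²) = 1.022/√(39.48 + 1.04) = 1.022/6.366 = 0.1606.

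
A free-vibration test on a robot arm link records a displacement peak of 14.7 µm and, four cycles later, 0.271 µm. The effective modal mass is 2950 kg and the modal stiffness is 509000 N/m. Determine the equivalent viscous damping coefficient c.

12200 N·s/m

Logarithmic decrement δ = (1/n)·ln(x₀/x_n) = (1/4)·ln(14.7/0.271) = (1/4)·ln(54.24) = 0.9984.
ζ = δ/√(4π² + δ²) = 0.9984/√(39.48 + 0.997) = 0.9984/6.362 = 0.1569.
c = ζ · 2√(km) = 0.1569 × 2√(509000 × 2950) = 0.1569 × 77500 = 12160 N·s/m.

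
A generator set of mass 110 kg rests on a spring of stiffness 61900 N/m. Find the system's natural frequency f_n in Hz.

3.78 Hz

ω_n = √(k/m) = √(61900/110) = √562.7 = 23.72 rad/s.
f_n = ω_n/(2π) = 23.72/6.283 = 3.775 Hz.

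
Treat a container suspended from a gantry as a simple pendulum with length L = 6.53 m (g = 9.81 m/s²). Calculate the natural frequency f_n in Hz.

0.195 Hz

For a simple pendulum ω_n = √(g/L) = √(9.81/6.53) = √1.502 = 1.226 rad/s.
f_n = ω_n/(2π) = 1.226/6.283 = 0.1951 Hz.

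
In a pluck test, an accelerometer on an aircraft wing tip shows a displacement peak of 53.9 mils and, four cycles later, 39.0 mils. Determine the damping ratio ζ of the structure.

0.0129

Logarithmic decrement δ = (1/n)·ln(x₀/x_n) = (1/4)·ln(53.9/39.0) = (1/4)·ln(1.382) = 0.08089.
ζ = δ/√(4π² + δ²) = 0.08089/√(39.48 + 0.00654) = 0.08089/6.284 = 0.01287.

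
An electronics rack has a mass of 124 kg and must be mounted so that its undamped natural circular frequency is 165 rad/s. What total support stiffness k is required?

3380000 N/m

k = m·ω_n² = 124 × 165.0² = 124 × 27220 = 3376000 N/m.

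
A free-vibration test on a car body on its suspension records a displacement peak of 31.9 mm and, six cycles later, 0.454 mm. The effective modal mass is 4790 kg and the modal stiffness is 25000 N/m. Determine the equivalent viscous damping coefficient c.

2450 N·s/m

Logarithmic decrement δ = (1/n)·ln(x₀/x_n) = (1/6)·ln(31.9/0.454) = (1/6)·ln(70.26) = 0.7087.
ζ = δ/√(4π² + δ²) = 0.7087/√(39.48 + 0.502) = 0.7087/6.323 = 0.1121.
c = ζ · 2√(km) = 0.1121 × 2√(25000 × 4790) = 0.1121 × 21890 = 2453 N·s/m.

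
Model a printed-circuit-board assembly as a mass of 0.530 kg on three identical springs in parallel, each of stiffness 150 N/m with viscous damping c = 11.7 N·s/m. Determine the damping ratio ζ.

0.379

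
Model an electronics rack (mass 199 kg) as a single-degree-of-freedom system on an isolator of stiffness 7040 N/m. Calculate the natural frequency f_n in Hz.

ω_n = √(k/m) = √(7040/199) = √35.38 = 5.948 rad/s.
f_n = ω_n/(2π) = 5.948/6.283 = 0.9466 Hz.

0.947 Hz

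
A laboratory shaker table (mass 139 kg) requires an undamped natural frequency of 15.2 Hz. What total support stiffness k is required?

1270000 N/m

ω_n = 2πf_n = 2π × 15.2 = 95.50 rad/s.
k = m·ω_n² = 139 × 95.50² = 139 × 9121 = 1268000 N/m.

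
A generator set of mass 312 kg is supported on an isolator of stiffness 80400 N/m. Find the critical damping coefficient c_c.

10000 N·s/m

c_c = 2√(k·m) = 2√(80400 × 312) = 2 × 5008 = 10020 N·s/m.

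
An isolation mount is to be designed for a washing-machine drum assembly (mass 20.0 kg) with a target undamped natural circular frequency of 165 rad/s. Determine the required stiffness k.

k = m·ω_n² = 20.0 × 165.0² = 20.0 × 27220 = 544500 N/m.

544000 N/m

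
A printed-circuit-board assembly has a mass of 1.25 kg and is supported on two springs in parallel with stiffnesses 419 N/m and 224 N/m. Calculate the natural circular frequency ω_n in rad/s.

22.7 rad/s

Parallel springs add: k_eq = 419 + 224 = 643.0 N/m.
ω_n = √(k_eq/m) = √(643.0/1.25) = √514.4 = 22.68 rad/s.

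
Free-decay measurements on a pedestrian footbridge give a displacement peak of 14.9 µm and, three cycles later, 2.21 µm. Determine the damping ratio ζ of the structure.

Logarithmic decrement δ = (1/n)·ln(x₀/x_n) = (1/3)·ln(14.9/2.21) = (1/3)·ln(6.742) = 0.6361.
ζ = δ/√(4π² + δ²) = 0.6361/√(39.48 + 0.405) = 0.6361/6.315 = 0.1007.

0.101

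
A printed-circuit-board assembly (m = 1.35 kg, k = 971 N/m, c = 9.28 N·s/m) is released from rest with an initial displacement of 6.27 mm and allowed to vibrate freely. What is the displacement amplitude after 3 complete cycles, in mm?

0.549 mm

ζ = c/(2√(km)) = 9.28/(2√(971 × 1.35)) = 9.28/72.41 = 0.1282.
Logarithmic decrement δ = 2πζ/√(1 − ζ²) = 2π × 0.1282/√(1 − 0.0164) = 0.8119.
After n cycles, x_n/x₀ = e^(−nδ), so x_3 = 6.27 × e^(−3 × 0.8119) = 6.27 × 0.08753 = 0.5488 mm.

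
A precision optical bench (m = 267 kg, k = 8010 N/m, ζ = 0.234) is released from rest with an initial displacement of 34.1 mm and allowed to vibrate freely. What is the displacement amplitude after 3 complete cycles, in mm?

Logarithmic decrement δ = 2πζ/√(1 − ζ²) = 2π × 0.2340/√(1 − 0.0548) = 1.512.
After n cycles, x_n/x₀ = e^(−nδ), so x_3 = 34.1 × e^(−3 × 1.512) = 34.1 × 0.01071 = 0.3651 mm.

0.365 mm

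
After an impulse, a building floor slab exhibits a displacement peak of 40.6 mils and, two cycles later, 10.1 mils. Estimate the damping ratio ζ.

Logarithmic decrement δ = (1/n)·ln(x₀/x_n) = (1/2)·ln(40.6/10.1) = (1/2)·ln(4.020) = 0.6956.
ζ = δ/√(4π² + δ²) = 0.6956/√(39.48 + 0.484) = 0.6956/6.322 = 0.1100.

0.110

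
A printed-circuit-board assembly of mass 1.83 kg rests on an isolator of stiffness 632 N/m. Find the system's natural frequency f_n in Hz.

ω_n = √(k/m) = √(632.0/1.83) = √345.4 = 18.58 rad/s.
f_n = ω_n/(2π) = 18.58/6.283 = 2.958 Hz.

2.96 Hz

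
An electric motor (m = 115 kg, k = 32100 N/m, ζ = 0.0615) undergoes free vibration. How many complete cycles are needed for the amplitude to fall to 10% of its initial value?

Logarithmic decrement δ = 2πζ/√(1 − ζ²) = 2π × 0.06150/√(1 − 0.00378) = 0.3871.
x_n/x₀ = e^(−nδ) ≤ 0.1; take ln: n ≥ ln(1/0.1)/δ = 2.303/0.3871 = 5.948.
So 6 complete cycles are required.

6 cycles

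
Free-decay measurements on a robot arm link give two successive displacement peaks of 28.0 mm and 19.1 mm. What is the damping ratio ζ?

0.0608

Logarithmic decrement δ = (1/n)·ln(x₀/x_n) = (1/1)·ln(28.0/19.1) = (1/1)·ln(1.466) = 0.3825.
ζ = δ/√(4π² + δ²) = 0.3825/√(39.48 + 0.146) = 0.3825/6.295 = 0.06077.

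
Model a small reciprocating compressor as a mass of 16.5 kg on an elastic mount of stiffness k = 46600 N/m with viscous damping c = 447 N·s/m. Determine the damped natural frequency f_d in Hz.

ω_n = √(k/m) = √(46600/16.5) = 53.14 rad/s.
Critical damping c_c = 2√(k·m) = 2√(46600 × 16.5) = 1754 N·s/m, so ζ = c/c_c = 447/1754 = 0.2549.
ω_d = ω_n√(1 − ζ²) = 53.14 × √(1 − 0.0650) = 51.39 rad/s.
f_d = ω_d/(2π) = 8.179 Hz.

8.18 Hz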